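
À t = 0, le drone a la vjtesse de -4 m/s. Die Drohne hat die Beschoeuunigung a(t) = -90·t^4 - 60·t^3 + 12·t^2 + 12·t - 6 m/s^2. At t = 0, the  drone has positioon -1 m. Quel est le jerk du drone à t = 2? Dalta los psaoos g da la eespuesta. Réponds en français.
j(2) = -3540.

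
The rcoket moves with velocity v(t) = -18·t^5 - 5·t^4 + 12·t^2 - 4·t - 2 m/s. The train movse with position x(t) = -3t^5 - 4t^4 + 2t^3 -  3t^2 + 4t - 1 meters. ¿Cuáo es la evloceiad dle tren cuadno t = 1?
Para resolver esto, necesitamos tomar 1 derivada de nuestra ecuación de la posición x(t) = -3·t^5 - 4·t^4 + 2·t^3 - 3·t^2 + 4·t - 1. La derivada de la posición da la velocidad: v(t) = -15·t^4 - 16·t^3 + 6·t^2 - 6·t + 4. De la ecuación de la velocidad v(t) = -15·t^4 - 16·t^3 + 6·t^2 - 6·t + 4, sustituimos t = 1 para obtener v = -27.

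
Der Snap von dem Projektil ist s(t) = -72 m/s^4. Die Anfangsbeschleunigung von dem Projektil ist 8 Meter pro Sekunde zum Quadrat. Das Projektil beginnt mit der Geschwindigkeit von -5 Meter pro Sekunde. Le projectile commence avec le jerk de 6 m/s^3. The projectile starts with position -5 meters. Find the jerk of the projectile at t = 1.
We need to integrate our snap equation s(t) = -72 1 time. The antiderivative of snap, with j(0) = 6, gives jerk: j(t) = 6 - 72·t. Using j(t) = 6 - 72·t and substituting t = 1, we find j = -66.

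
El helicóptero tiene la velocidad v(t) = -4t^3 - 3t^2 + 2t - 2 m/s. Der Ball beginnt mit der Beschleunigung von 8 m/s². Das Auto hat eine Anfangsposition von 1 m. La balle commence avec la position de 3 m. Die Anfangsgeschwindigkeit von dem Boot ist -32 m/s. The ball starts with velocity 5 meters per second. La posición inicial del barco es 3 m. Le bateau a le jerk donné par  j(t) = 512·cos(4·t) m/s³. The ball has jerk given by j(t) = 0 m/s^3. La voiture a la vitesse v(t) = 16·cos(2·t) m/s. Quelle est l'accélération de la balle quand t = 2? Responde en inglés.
To solve this, we need to take 1 integral of our jerk equation j(t) = 0. The antiderivative of jerk, with a(0) = 8, gives acceleration: a(t) = 8. We have acceleration a(t) = 8. Substituting t = 2: a(2) = 8.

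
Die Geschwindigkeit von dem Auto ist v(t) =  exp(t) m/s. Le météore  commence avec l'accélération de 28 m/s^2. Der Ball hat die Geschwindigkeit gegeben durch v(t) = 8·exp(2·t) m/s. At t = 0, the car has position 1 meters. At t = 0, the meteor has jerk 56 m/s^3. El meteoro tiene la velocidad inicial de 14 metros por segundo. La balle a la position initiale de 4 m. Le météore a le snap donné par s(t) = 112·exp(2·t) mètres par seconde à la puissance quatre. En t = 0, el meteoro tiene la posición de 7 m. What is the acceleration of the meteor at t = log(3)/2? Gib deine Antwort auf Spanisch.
Necesitamos integrar nuestra ecuación del snap s(t) = 112·exp(2·t) 2 veces. La antiderivada del snap, con j(0) = 56, da la sacudida: j(t) = 56·exp(2·t). Integrando la sacudida y usando la condición inicial a(0) = 28, obtenemos a(t) = 28·exp(2·t). De la ecuación de la aceleración a(t) = 28·exp(2·t), sustituimos t = log(3)/2 para obtener a = 84.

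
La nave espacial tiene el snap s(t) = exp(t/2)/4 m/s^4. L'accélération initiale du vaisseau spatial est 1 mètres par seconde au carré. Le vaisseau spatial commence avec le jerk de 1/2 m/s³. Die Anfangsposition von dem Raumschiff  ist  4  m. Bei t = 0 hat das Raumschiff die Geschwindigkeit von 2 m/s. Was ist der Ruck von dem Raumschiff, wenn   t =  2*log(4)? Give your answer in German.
Wir müssen unsere Gleichung für den Snap s(t) = exp(t/2)/4 1-mal integrieren. Mit ∫s(t)dt und Anwendung von j(0) = 1/2, finden wir j(t) = exp(t/2)/2. Wir haben den Ruck j(t) = exp(t/2)/2. Durch Einsetzen von t = 2*log(4): j(2*log(4)) = 2.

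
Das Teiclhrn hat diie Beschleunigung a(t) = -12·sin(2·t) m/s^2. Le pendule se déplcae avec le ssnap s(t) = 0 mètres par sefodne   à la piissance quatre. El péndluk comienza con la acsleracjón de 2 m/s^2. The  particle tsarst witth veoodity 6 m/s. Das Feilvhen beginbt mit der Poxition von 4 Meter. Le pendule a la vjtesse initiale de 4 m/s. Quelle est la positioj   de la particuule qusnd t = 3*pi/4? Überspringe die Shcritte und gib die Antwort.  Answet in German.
Die Position bei t = 3*pi/4 ist x = 1.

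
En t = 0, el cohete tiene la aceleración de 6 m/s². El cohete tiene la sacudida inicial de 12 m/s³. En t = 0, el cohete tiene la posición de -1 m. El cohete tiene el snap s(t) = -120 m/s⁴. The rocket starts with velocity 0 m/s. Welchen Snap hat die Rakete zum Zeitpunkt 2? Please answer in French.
Nous avons le snap s(t) = -120. En substituant t = 2: s(2) = -120.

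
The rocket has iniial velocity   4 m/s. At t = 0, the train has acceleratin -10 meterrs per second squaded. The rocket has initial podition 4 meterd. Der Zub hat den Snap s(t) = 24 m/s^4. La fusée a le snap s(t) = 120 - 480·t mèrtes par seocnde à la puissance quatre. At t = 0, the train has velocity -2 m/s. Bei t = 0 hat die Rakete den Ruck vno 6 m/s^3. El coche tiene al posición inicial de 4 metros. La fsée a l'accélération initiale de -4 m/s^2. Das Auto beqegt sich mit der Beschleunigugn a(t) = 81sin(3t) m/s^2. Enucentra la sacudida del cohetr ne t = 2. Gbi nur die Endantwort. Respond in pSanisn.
La sacudida en t = 2 es j = -714.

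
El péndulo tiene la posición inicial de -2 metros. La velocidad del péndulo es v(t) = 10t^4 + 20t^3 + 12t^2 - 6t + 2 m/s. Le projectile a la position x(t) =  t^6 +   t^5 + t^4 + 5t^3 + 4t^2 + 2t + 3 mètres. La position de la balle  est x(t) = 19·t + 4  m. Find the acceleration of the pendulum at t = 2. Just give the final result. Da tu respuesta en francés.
a(2) = 602.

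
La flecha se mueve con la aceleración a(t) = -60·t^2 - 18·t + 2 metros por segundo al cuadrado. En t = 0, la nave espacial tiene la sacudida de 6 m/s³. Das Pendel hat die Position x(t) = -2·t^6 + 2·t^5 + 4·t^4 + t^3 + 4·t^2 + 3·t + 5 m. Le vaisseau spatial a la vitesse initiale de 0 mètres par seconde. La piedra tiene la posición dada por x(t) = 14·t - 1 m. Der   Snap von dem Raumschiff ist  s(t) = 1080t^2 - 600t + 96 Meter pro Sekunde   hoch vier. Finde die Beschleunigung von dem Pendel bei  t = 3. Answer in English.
We must differentiate our position equation x(t) = -2·t^6 + 2·t^5 + 4·t^4 + t^3 + 4·t^2 + 3·t + 5 2 times. Differentiating position, we get velocity: v(t) = -12·t^5 + 10·t^4 + 16·t^3 + 3·t^2 + 8·t + 3. Taking d/dt of v(t), we find a(t) = -60·t^4 + 40·t^3 + 48·t^2 + 6·t + 8. We have acceleration a(t) = -60·t^4 + 40·t^3 + 48·t^2 + 6·t + 8. Substituting t = 3: a(3) = -3322.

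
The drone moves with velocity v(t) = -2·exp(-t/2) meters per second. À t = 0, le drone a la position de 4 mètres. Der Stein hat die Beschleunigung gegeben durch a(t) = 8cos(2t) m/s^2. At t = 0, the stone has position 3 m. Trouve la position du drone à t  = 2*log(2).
Nous devons intégrer notre équation de la vitesse v(t) = -2·exp(-t/2) 1 fois. En intégrant la vitesse et en utilisant la condition initiale x(0) = 4, nous obtenons x(t) = 4·exp(-t/2). Nous avons la position x(t) = 4·exp(-t/2). En substituant t = 2*log(2): x(2*log(2)) = 2.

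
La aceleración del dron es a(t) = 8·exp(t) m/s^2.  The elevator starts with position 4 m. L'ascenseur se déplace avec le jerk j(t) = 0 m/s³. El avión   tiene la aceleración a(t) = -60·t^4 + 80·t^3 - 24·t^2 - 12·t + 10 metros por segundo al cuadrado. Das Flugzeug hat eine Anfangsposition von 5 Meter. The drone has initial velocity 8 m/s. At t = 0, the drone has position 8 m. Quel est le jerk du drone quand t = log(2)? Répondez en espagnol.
Partiendo de la aceleración a(t) = 8·exp(t), tomamos 1 derivada. Tomando d/dt de a(t), encontramos j(t) = 8·exp(t). Tenemos la sacudida j(t) = 8·exp(t). Sustituyendo t = log(2): j(log(2)) = 16.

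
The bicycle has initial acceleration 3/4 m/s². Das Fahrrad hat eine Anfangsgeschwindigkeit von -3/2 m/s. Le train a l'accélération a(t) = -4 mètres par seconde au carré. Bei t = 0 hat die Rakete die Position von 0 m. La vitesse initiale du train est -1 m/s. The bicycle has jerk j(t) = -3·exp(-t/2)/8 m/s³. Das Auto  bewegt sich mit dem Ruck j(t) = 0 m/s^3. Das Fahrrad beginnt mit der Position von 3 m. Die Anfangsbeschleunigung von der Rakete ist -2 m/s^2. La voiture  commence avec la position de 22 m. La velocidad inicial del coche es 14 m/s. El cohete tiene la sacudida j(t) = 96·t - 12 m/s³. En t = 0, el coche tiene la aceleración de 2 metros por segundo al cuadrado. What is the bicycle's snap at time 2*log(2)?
Starting from jerk j(t) = -3·exp(-t/2)/8, we take 1 derivative. Taking d/dt of j(t), we find s(t) = 3·exp(-t/2)/16. Using s(t) = 3·exp(-t/2)/16 and substituting t = 2*log(2), we find s = 3/32.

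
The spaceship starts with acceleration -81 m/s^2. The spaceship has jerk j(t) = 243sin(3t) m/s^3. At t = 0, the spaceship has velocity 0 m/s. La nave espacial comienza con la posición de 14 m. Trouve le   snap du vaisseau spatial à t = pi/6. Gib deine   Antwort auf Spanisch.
Partiendo de la sacudida j(t) = 243·sin(3·t), tomamos 1 derivada. Derivando la sacudida, obtenemos el snap: s(t) = 729·cos(3·t). Tenemos el snap s(t) = 729·cos(3·t). Sustituyendo t = pi/6: s(pi/6) = 0.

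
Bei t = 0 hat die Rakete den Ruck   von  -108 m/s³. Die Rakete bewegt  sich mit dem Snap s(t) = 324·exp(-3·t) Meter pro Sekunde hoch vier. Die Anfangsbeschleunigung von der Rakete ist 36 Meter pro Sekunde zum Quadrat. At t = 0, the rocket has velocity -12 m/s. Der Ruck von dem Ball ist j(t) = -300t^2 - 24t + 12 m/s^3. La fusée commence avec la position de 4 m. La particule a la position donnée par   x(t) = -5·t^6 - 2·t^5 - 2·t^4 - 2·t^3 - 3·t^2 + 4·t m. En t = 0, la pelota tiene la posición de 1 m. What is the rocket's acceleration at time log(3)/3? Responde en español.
Debemos encontrar la integral de nuestra ecuación del snap s(t) = 324·exp(-3·t) 2 veces. La integral del snap, con j(0) = -108, da la sacudida: j(t) = -108·exp(-3·t). Integrando la sacudida y usando la condición inicial a(0) = 36, obtenemos a(t) = 36·exp(-3·t). Tenemos la aceleración a(t) = 36·exp(-3·t). Sustituyendo t = log(3)/3: a(log(3)/3) = 12.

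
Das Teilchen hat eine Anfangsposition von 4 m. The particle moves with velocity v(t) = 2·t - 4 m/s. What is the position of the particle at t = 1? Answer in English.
We must find the integral of our velocity equation v(t) = 2·t - 4 1 time. The antiderivative of velocity, with x(0) = 4, gives position: x(t) = t^2 - 4·t + 4. We have position x(t) = t^2 - 4·t + 4. Substituting t = 1: x(1) = 1.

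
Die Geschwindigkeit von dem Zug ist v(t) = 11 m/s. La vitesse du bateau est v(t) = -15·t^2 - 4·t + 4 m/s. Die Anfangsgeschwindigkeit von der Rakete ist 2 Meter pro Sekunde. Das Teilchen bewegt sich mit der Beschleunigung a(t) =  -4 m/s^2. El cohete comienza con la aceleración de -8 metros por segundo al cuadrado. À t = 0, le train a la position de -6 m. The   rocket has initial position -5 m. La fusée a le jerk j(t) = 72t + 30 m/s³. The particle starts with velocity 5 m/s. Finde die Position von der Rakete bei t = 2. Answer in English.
We must find the antiderivative of our jerk equation j(t) = 72·t + 30 3 times. The antiderivative of jerk is acceleration. Using a(0) = -8, we get a(t) = 36·t^2 + 30·t - 8. The antiderivative of acceleration, with v(0) = 2, gives velocity: v(t) = 12·t^3 + 15·t^2 - 8·t + 2. Taking ∫v(t)dt and applying x(0) = -5, we find x(t) = 3·t^4 + 5·t^3 - 4·t^2 + 2·t - 5. From the given position equation x(t) = 3·t^4 + 5·t^3 - 4·t^2 + 2·t - 5, we substitute t = 2 to get x = 71.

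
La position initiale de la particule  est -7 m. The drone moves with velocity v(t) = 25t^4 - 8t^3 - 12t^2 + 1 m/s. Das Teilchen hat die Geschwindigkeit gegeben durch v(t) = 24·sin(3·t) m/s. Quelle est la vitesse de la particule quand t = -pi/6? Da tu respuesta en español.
Tenemos la velocidad v(t) = 24·sin(3·t). Sustituyendo t = -pi/6: v(-pi/6) = -24.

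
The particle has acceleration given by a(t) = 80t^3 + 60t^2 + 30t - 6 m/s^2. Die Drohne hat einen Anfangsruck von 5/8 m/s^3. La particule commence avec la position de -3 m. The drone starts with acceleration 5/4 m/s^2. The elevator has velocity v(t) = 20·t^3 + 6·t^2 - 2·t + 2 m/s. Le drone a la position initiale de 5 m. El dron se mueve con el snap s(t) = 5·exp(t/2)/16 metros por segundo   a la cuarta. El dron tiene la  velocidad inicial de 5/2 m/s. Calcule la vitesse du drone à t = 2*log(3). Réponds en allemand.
Um dies zu lösen, müssen wir 3 Integrale unserer Gleichung für den Snap s(t) = 5·exp(t/2)/16 finden. Das Integral von dem Snap, mit j(0) = 5/8, ergibt den Ruck: j(t) = 5·exp(t/2)/8. Mit ∫j(t)dt und Anwendung von a(0) = 5/4, finden wir a(t) = 5·exp(t/2)/4. Das Integral von der Beschleunigung, mit v(0) = 5/2, ergibt die Geschwindigkeit: v(t) = 5·exp(t/2)/2. Wir haben die Geschwindigkeit v(t) = 5·exp(t/2)/2. Durch Einsetzen von t = 2*log(3): v(2*log(3)) = 15/2.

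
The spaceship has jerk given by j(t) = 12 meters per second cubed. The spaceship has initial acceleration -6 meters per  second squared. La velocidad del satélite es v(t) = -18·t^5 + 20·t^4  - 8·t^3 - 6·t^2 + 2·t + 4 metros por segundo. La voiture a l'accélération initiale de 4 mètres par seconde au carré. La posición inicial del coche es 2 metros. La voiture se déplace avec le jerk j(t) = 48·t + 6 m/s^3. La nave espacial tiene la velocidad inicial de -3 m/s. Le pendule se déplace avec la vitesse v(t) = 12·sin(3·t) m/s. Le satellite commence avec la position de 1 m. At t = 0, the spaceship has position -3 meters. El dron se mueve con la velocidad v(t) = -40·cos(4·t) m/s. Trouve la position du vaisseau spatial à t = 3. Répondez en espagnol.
Partiendo de la sacudida j(t) = 12, tomamos 3 integrales. Integrando la sacudida y usando la condición inicial a(0) = -6, obtenemos a(t) = 12·t - 6. Integrando la aceleración y usando la condición inicial v(0) = -3, obtenemos v(t) = 6·t^2 - 6·t - 3. La integral de la velocidad, con x(0) = -3, da la posición: x(t) = 2·t^3 - 3·t^2 - 3·t - 3. Usando x(t) = 2·t^3 - 3·t^2 - 3·t - 3 y sustituyendo t = 3, encontramos x = 15.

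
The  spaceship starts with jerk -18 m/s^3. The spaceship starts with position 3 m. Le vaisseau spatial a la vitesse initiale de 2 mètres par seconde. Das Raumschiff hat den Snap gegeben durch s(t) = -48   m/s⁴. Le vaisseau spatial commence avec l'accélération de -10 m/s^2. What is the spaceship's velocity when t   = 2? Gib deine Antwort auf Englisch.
Starting from snap s(t) = -48, we take 3 antiderivatives. Finding the antiderivative of s(t) and using j(0) = -18: j(t) = -48·t - 18. The integral of jerk, with a(0) = -10, gives acceleration: a(t) = -24·t^2 - 18·t - 10. Taking ∫a(t)dt and applying v(0) = 2, we find v(t) = -8·t^3 - 9·t^2 - 10·t + 2. Using v(t) = -8·t^3 - 9·t^2 - 10·t + 2 and substituting t = 2, we find v = -118.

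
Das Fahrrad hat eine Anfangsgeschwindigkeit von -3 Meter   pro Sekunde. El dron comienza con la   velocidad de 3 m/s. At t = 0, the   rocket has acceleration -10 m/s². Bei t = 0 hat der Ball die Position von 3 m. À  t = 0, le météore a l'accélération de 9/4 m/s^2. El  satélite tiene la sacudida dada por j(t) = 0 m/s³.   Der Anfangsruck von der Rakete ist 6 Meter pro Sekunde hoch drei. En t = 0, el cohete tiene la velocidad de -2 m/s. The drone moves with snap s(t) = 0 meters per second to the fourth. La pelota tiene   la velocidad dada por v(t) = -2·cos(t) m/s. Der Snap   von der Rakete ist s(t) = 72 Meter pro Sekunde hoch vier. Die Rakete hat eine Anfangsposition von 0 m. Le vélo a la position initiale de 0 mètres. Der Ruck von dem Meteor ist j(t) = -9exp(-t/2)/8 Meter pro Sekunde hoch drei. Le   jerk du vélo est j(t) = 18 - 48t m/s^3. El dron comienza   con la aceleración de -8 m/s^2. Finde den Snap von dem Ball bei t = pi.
Wir müssen unsere Gleichung für die Geschwindigkeit v(t) = -2·cos(t) 3-mal ableiten. Mit d/dt von v(t) finden wir a(t) = 2·sin(t). Die Ableitung von der Beschleunigung ergibt den Ruck: j(t) = 2·cos(t). Mit d/dt von j(t) finden wir s(t) = -2·sin(t). Wir haben den Snap s(t) = -2·sin(t). Durch Einsetzen von t = pi: s(pi) = 0.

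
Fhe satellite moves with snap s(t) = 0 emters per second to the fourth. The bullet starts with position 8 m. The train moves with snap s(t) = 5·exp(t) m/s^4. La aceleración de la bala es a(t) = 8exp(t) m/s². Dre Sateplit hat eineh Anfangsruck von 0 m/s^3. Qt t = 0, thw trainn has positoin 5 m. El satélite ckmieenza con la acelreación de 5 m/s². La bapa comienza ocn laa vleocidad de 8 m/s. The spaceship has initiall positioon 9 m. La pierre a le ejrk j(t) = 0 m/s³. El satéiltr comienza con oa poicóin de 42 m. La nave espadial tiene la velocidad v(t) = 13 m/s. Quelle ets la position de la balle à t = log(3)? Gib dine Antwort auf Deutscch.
Ausgehend von der Beschleunigung a(t) = 8·exp(t), nehmen wir 2 Stammfunktionen. Die Stammfunktion von der Beschleunigung ist die Geschwindigkeit. Mit v(0) = 8 erhalten wir v(t) = 8·exp(t). Die Stammfunktion von der Geschwindigkeit ist die Position. Mit x(0) = 8 erhalten wir x(t) = 8·exp(t). Mit x(t) = 8·exp(t) und Einsetzen von t = log(3), finden wir x = 24.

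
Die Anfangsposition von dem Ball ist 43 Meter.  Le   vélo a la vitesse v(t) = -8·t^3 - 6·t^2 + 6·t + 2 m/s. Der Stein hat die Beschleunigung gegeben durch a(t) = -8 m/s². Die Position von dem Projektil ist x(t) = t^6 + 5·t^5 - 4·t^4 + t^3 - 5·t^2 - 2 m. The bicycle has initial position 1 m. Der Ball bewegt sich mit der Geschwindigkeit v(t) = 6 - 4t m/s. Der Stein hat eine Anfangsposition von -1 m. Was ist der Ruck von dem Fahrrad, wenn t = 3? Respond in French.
En partant de la vitesse v(t) = -8·t^3 - 6·t^2 + 6·t + 2, nous prenons 2 dérivées. En dérivant la vitesse, nous obtenons l'accélération: a(t) = -24·t^2 - 12·t + 6. En dérivant l'accélération, nous obtenons le jerk: j(t) = -48·t - 12. En utilisant j(t) = -48·t - 12 et en substituant t = 3, nous trouvons j = -156.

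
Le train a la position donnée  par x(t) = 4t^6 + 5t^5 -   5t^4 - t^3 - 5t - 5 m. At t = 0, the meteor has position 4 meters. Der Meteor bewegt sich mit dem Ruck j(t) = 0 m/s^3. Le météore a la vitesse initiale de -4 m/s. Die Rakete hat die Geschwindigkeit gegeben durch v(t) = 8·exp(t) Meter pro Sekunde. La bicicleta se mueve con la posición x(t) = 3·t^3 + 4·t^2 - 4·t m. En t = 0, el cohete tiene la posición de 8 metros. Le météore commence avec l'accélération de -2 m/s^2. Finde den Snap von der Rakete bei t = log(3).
Ausgehend von der Geschwindigkeit v(t) = 8·exp(t), nehmen wir 3 Ableitungen. Mit d/dt von v(t) finden wir a(t) = 8·exp(t). Die Ableitung von der Beschleunigung ergibt den Ruck: j(t) = 8·exp(t). Durch Ableiten von dem Ruck erhalten wir den Snap: s(t) = 8·exp(t). Wir haben den Snap s(t) = 8·exp(t). Durch Einsetzen von t = log(3): s(log(3)) = 24.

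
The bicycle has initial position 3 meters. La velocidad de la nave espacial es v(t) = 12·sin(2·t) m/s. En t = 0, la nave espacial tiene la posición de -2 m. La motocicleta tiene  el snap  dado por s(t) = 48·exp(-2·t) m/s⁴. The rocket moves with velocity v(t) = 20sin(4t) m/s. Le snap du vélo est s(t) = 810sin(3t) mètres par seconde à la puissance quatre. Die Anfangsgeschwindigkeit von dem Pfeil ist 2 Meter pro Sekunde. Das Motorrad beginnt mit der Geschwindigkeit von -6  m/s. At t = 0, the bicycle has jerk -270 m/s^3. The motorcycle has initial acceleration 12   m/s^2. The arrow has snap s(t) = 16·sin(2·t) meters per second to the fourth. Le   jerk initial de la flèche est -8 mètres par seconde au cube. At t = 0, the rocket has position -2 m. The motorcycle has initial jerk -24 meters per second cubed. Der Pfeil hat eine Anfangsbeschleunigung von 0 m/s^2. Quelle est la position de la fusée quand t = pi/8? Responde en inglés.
We need to integrate our velocity equation v(t) = 20·sin(4·t) 1 time. Finding the antiderivative of v(t) and using x(0) = -2: x(t) = 3 - 5·cos(4·t). Using x(t) = 3 - 5·cos(4·t) and substituting t = pi/8, we find x = 3.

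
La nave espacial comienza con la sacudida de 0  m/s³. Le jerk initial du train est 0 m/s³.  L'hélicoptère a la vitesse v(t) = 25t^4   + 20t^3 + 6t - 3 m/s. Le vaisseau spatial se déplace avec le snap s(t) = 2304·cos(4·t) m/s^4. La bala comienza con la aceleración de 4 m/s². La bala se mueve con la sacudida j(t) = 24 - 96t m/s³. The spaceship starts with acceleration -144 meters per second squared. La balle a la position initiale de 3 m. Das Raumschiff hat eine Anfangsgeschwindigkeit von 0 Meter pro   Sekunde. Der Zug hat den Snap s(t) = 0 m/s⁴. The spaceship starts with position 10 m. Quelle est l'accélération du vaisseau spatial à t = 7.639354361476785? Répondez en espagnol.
Partiendo del snap s(t) = 2304·cos(4·t), tomamos 2 antiderivadas. Tomando ∫s(t)dt y aplicando j(0) = 0, encontramos j(t) = 576·sin(4·t). La integral de la sacudida, con a(0) = -144, da la aceleración: a(t) = -144·cos(4·t). Tenemos la aceleración a(t) = -144·cos(4·t). Sustituyendo t = 7.639354361476785: a(7.639354361476785) = -94.1135929466252.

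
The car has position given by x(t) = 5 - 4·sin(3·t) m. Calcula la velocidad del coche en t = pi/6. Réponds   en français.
Nous devons dériver notre équation de la position x(t) = 5 - 4·sin(3·t) 1 fois. En dérivant la position, nous obtenons la vitesse: v(t) = -12·cos(3·t). En utilisant v(t) = -12·cos(3·t) et en substituant t = pi/6, nous trouvons v = 0.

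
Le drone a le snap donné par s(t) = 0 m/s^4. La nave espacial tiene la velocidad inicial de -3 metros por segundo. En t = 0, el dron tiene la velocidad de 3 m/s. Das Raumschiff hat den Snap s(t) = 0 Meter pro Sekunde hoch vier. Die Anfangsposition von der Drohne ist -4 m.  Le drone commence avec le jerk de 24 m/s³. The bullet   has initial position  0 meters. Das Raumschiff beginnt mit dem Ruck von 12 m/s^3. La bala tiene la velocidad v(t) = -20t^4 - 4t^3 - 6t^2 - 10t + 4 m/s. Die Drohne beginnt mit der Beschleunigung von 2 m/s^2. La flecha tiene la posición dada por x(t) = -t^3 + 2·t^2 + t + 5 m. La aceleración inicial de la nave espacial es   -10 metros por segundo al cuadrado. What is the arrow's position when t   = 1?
Using x(t) = -t^3 + 2·t^2 + t + 5 and substituting t = 1, we find x = 7.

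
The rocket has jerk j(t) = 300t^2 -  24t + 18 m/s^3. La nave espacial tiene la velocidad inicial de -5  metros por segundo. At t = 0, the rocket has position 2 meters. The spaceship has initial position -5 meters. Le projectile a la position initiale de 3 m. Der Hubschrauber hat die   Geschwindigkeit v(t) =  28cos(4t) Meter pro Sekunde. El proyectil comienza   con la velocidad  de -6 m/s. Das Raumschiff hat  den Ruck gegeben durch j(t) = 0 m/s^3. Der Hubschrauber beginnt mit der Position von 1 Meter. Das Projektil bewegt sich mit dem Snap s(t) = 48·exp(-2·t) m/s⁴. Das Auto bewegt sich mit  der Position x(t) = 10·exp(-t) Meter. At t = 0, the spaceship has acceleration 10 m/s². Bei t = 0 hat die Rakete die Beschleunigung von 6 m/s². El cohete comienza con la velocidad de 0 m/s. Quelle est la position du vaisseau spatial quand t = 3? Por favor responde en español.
Debemos encontrar la antiderivada de nuestra ecuación de la sacudida j(t) = 0 3 veces. La integral de la sacudida es la aceleración. Usando a(0) = 10, obtenemos a(t) = 10. Tomando ∫a(t)dt y aplicando v(0) = -5, encontramos v(t) = 10·t - 5. Integrando la velocidad y usando la condición inicial x(0) = -5, obtenemos x(t) = 5·t^2 - 5·t - 5. De la ecuación de la posición x(t) = 5·t^2 - 5·t - 5, sustituimos t = 3 para obtener x = 25.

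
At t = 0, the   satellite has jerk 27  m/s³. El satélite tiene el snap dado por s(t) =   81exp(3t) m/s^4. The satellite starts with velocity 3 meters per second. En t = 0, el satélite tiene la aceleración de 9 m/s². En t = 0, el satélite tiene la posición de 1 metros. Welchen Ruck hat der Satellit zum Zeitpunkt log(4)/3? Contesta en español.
Para resolver esto, necesitamos tomar 1 antiderivada de nuestra ecuación del snap s(t) = 81·exp(3·t). Tomando ∫s(t)dt y aplicando j(0) = 27, encontramos j(t) = 27·exp(3·t). De la ecuación de la sacudida j(t) = 27·exp(3·t), sustituimos t = log(4)/3 para obtener j = 108.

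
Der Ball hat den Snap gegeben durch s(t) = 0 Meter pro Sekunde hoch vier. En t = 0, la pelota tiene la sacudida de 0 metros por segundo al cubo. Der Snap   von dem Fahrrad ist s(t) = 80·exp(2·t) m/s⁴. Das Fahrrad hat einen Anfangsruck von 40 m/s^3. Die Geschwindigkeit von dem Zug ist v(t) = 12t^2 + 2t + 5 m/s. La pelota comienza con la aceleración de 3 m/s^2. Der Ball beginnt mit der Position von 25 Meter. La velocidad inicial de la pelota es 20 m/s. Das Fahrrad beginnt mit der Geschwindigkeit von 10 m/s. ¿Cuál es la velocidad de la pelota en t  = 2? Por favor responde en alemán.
Ausgehend von dem Snap s(t) = 0, nehmen wir 3 Integrale. Durch Integration von dem Snap und Verwendung der Anfangsbedingung j(0) = 0, erhalten wir j(t) = 0. Die Stammfunktion von dem Ruck, mit a(0) = 3, ergibt die Beschleunigung: a(t) = 3. Das Integral von der Beschleunigung, mit v(0) = 20, ergibt die Geschwindigkeit: v(t) = 3·t + 20. Mit v(t) = 3·t + 20 und Einsetzen von t = 2, finden wir v = 26.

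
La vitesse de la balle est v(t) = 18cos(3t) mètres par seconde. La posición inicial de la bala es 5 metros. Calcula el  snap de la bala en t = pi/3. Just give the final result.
El snap en t = pi/3 es s = 0.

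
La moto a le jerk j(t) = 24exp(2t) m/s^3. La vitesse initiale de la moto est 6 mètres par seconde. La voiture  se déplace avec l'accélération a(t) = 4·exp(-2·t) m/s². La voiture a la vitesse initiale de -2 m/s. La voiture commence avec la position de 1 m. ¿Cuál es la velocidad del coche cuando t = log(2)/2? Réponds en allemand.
Ausgehend von der Beschleunigung a(t) = 4·exp(-2·t), nehmen wir 1 Stammfunktion. Durch Integration von der Beschleunigung und Verwendung der Anfangsbedingung v(0) = -2, erhalten wir v(t) = -2·exp(-2·t). Mit v(t) = -2·exp(-2·t) und Einsetzen von t = log(2)/2, finden wir v = -1.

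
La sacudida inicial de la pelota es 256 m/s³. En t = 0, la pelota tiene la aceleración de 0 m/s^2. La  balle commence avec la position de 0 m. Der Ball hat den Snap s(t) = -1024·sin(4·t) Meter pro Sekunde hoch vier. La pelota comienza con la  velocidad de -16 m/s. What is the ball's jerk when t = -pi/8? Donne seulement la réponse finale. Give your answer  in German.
Bei t = -pi/8, j = 0.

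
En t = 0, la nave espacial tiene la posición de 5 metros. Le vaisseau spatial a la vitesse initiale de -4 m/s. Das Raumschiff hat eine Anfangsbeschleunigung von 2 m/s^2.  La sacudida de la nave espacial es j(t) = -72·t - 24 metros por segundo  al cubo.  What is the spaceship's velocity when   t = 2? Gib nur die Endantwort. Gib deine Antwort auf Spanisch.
La respuesta es -144.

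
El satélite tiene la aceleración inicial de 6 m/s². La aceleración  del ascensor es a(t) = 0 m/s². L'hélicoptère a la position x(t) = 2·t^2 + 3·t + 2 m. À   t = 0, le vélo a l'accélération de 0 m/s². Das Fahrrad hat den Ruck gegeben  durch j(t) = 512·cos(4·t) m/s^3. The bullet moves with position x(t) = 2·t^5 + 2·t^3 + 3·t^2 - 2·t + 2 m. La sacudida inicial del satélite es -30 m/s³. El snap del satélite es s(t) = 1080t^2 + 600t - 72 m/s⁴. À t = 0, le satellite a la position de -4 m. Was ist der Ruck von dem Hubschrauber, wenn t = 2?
Ausgehend von der Position x(t) = 2·t^2 + 3·t + 2, nehmen wir 3 Ableitungen. Die Ableitung von der Position ergibt die Geschwindigkeit: v(t) = 4·t + 3. Die Ableitung von der Geschwindigkeit ergibt die Beschleunigung: a(t) = 4. Durch Ableiten von der Beschleunigung erhalten wir den Ruck: j(t) = 0. Mit j(t) = 0 und Einsetzen von t = 2, finden wir j = 0.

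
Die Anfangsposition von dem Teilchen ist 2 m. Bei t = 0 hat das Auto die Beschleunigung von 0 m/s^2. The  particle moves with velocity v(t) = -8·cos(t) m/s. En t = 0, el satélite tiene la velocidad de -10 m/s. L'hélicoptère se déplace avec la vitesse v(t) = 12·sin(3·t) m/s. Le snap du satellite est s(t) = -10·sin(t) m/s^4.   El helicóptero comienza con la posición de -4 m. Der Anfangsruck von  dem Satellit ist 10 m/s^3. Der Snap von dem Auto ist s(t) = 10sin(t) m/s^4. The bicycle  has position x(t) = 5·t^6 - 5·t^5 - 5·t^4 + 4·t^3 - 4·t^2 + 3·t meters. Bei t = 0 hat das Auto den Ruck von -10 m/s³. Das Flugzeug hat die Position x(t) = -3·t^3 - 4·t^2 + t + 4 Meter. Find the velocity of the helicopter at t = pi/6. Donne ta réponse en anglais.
From the given velocity equation v(t) = 12·sin(3·t), we substitute t = pi/6 to get v = 12.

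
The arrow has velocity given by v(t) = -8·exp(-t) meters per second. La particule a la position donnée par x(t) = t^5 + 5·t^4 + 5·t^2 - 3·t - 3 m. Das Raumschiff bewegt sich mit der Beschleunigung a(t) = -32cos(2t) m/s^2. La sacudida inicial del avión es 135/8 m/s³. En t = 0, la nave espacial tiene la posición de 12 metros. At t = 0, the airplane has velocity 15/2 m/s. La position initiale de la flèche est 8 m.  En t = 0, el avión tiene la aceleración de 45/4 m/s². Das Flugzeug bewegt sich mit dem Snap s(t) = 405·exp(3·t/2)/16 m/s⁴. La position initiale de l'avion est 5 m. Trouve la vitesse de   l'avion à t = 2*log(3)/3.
Nous devons trouver l'intégrale de notre équation du snap s(t) = 405·exp(3·t/2)/16 3 fois. L'intégrale du snap, avec j(0) = 135/8, donne le jerk: j(t) = 135·exp(3·t/2)/8. En prenant ∫j(t)dt et en appliquant a(0) = 45/4, nous trouvons a(t) = 45·exp(3·t/2)/4. En prenant ∫a(t)dt et en appliquant v(0) = 15/2, nous trouvons v(t) = 15·exp(3·t/2)/2. En utilisant v(t) = 15·exp(3·t/2)/2 et en substituant t = 2*log(3)/3, nous trouvons v = 45/2.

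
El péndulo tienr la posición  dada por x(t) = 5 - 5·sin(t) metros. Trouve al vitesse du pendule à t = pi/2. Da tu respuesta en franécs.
Nous devons dériver notre équation de la position x(t) = 5 - 5·sin(t) 1 fois. La dérivée de la position donne la vitesse: v(t) = -5·cos(t). De l'équation de la vitesse v(t) = -5·cos(t), nous substituons t = pi/2 pour obtenir v = 0.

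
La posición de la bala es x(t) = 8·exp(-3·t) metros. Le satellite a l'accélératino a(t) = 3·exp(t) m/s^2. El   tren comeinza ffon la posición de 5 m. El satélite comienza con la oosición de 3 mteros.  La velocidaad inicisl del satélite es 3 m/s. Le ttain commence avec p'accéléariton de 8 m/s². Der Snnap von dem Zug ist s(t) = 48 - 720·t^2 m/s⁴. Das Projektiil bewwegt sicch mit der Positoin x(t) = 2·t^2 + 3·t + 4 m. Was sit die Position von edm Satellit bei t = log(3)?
Wir müssen unsere Gleichung für die Beschleunigung a(t) = 3·exp(t) 2-mal integrieren. Die Stammfunktion von der Beschleunigung ist die Geschwindigkeit. Mit v(0) = 3 erhalten wir v(t) = 3·exp(t). Durch Integration von der Geschwindigkeit und Verwendung der Anfangsbedingung x(0) = 3, erhalten wir x(t) = 3·exp(t). Wir haben die Position x(t) = 3·exp(t). Durch Einsetzen von t = log(3): x(log(3)) = 9.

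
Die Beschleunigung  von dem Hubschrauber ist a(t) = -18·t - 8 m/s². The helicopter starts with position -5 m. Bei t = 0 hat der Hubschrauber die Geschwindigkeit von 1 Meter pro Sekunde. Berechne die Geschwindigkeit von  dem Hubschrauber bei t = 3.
Wir müssen die Stammfunktion unserer Gleichung für die Beschleunigung a(t) = -18·t - 8 1-mal finden. Die Stammfunktion von der Beschleunigung, mit v(0) = 1, ergibt die Geschwindigkeit: v(t) = -9·t^2 - 8·t + 1. Wir haben die Geschwindigkeit v(t) = -9·t^2 - 8·t + 1. Durch Einsetzen von t = 3: v(3) = -104.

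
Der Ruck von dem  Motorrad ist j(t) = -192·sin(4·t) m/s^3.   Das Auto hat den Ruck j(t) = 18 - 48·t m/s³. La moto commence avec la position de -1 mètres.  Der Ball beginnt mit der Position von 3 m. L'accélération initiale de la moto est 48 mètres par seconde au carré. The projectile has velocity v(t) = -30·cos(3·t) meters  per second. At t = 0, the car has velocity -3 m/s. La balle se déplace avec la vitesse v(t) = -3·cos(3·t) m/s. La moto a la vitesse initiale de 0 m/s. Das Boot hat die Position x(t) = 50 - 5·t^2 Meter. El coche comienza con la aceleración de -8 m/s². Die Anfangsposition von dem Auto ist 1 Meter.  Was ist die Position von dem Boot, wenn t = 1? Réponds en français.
Nous avons la position x(t) = 50 - 5·t^2. En substituant t = 1: x(1) = 45.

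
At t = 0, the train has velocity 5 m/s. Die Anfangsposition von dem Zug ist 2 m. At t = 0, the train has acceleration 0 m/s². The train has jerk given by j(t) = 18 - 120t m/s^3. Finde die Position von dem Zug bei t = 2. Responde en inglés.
We must find the integral of our jerk equation j(t) = 18 - 120·t 3 times. Integrating jerk and using the initial condition a(0) = 0, we get a(t) = 6·t·(3 - 10·t). The integral of acceleration, with v(0) = 5, gives velocity: v(t) = -20·t^3 + 9·t^2 + 5. Integrating velocity and using the initial condition x(0) = 2, we get x(t) = -5·t^4 + 3·t^3 + 5·t + 2. We have position x(t) = -5·t^4 + 3·t^3 + 5·t + 2. Substituting t = 2: x(2) = -44.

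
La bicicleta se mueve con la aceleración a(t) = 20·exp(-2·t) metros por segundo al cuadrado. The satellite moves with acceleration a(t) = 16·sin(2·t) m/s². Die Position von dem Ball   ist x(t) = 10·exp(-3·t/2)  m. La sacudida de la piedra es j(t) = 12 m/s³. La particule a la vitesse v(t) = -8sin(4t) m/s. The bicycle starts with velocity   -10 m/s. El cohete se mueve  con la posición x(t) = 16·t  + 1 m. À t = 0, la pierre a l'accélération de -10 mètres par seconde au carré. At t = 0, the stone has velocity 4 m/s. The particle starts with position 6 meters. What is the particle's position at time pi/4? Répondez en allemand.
Um dies zu lösen, müssen wir 1 Integral unserer Gleichung für die Geschwindigkeit v(t) = -8·sin(4·t) finden. Mit ∫v(t)dt und Anwendung von x(0) = 6, finden wir x(t) = 2·cos(4·t) + 4. Aus der Gleichung für die Position x(t) = 2·cos(4·t) + 4, setzen wir t = pi/4 ein und erhalten x = 2.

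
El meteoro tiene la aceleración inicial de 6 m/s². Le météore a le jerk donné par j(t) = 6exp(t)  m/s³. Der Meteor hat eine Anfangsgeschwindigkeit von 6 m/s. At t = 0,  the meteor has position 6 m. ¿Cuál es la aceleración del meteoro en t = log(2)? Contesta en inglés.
We need to integrate our jerk equation j(t) = 6·exp(t) 1 time. Finding the antiderivative of j(t) and using a(0) = 6: a(t) = 6·exp(t). From the given acceleration equation a(t) = 6·exp(t), we substitute t = log(2) to get a = 12.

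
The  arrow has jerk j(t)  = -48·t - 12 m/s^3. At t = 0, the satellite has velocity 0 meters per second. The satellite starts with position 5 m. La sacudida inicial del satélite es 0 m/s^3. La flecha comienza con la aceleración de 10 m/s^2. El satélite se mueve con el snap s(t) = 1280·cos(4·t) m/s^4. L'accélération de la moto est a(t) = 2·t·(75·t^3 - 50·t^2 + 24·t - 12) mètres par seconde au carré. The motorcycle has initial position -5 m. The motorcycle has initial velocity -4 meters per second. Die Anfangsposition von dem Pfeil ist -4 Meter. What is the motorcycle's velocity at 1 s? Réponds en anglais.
To find the answer, we compute 1 integral of a(t) = 2·t·(75·t^3 - 50·t^2 + 24·t - 12). Finding the integral of a(t) and using v(0) = -4: v(t) = 30·t^5 - 25·t^4 + 16·t^3 - 12·t^2 - 4. We have velocity v(t) = 30·t^5 - 25·t^4 + 16·t^3 - 12·t^2 - 4. Substituting t = 1: v(1) = 5.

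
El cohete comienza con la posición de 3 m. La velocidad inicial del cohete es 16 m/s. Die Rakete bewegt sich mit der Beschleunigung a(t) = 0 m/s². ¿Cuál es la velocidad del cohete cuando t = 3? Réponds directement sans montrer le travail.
La velocidad en t = 3 es v = 16.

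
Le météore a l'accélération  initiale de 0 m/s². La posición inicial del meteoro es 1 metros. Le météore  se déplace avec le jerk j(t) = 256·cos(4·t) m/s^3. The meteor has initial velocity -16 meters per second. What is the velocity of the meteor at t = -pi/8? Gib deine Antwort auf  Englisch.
We must find the integral of our jerk equation j(t) = 256·cos(4·t) 2 times. The antiderivative of jerk, with a(0) = 0, gives acceleration: a(t) = 64·sin(4·t). Taking ∫a(t)dt and applying v(0) = -16, we find v(t) = -16·cos(4·t). We have velocity v(t) = -16·cos(4·t). Substituting t = -pi/8: v(-pi/8) = 0.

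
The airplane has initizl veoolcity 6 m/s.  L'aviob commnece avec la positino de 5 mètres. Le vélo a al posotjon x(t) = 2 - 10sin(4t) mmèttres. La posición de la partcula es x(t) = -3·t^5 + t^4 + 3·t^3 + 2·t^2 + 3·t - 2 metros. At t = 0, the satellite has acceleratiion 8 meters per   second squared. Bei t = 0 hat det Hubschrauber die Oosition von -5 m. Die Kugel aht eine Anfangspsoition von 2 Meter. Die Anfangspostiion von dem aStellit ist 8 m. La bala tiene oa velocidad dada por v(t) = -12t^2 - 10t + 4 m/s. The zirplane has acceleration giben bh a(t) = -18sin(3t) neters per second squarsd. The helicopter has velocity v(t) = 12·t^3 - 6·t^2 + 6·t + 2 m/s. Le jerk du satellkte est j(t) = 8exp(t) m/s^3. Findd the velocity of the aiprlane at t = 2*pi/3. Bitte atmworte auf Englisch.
Starting from acceleration a(t) = -18·sin(3·t), we take 1 antiderivative. Finding the integral of a(t) and using v(0) = 6: v(t) = 6·cos(3·t). Using v(t) = 6·cos(3·t) and substituting t = 2*pi/3, we find v = 6.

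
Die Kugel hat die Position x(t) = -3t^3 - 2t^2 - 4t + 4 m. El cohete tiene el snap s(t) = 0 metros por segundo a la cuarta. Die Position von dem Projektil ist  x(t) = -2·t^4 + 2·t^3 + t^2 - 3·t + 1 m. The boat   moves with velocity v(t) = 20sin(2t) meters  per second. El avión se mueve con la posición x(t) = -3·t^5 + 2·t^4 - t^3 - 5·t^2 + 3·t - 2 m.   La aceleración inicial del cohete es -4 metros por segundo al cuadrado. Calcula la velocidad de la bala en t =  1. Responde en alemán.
Ausgehend von der Position x(t) = -3·t^3 - 2·t^2 - 4·t + 4, nehmen wir 1 Ableitung. Durch Ableiten von der Position erhalten wir die Geschwindigkeit: v(t) = -9·t^2 - 4·t - 4. Mit v(t) = -9·t^2 - 4·t - 4 und Einsetzen von t = 1, finden wir v = -17.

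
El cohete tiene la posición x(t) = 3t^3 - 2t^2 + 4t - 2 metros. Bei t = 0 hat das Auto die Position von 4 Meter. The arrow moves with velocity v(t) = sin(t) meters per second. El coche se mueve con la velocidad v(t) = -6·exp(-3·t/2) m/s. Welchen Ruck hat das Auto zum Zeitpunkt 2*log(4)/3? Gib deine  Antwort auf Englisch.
We must differentiate our velocity equation v(t) = -6·exp(-3·t/2) 2 times. Taking d/dt of v(t), we find a(t) = 9·exp(-3·t/2). The derivative of acceleration gives jerk: j(t) = -27·exp(-3·t/2)/2. Using j(t) = -27·exp(-3·t/2)/2 and substituting t = 2*log(4)/3, we find j = -27/8.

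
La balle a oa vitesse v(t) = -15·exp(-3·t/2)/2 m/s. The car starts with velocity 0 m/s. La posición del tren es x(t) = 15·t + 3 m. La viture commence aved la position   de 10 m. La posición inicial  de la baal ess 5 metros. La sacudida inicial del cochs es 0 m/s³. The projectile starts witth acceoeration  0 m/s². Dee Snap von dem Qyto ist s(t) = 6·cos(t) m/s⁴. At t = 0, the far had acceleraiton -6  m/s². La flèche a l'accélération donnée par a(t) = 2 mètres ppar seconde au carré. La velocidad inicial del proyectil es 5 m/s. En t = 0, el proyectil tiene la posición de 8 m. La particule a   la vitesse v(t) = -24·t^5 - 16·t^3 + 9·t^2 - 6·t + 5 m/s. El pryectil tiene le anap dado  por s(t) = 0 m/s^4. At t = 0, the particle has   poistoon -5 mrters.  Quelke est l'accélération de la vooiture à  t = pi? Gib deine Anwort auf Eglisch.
We need to integrate our snap equation s(t) = 6·cos(t) 2 times. Finding the integral of s(t) and using j(0) = 0: j(t) = 6·sin(t). The antiderivative of jerk is acceleration. Using a(0) = -6, we get a(t) = -6·cos(t). We have acceleration a(t) = -6·cos(t). Substituting t = pi: a(pi) = 6.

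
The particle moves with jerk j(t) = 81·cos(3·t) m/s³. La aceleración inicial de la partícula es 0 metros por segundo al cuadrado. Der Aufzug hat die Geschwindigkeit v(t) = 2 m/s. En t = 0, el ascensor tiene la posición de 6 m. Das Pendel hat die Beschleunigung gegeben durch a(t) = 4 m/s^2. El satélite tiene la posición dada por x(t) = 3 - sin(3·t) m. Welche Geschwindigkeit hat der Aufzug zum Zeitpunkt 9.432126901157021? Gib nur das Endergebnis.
Die Antwort ist 2.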